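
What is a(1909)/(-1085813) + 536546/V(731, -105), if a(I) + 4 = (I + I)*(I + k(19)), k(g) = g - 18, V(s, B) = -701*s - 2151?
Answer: -2167557024365/279369912583 ≈ -7.7587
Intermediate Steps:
V(s, B) = -2151 - 701*s
k(g) = -18 + g
a(I) = -4 + 2*I*(1 + I) (a(I) = -4 + (I + I)*(I + (-18 + 19)) = -4 + (2*I)*(I + 1) = -4 + (2*I)*(1 + I) = -4 + 2*I*(1 + I))
a(1909)/(-1085813) + 536546/V(731, -105) = (-4 + 2*1909 + 2*1909²)/(-1085813) + 536546/(-2151 - 701*731) = (-4 + 3818 + 2*3644281)*(-1/1085813) + 536546/(-2151 - 512431) = (-4 + 3818 + 7288562)*(-1/1085813) + 536546/(-514582) = 7292376*(-1/1085813) + 536546*(-1/514582) = -7292376/1085813 - 268273/257291 = -2167557024365/279369912583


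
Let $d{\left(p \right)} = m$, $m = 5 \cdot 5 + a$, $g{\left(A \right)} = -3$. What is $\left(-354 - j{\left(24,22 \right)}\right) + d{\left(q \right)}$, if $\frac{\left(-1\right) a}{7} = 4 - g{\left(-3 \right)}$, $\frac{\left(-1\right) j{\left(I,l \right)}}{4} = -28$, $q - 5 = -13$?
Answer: $-490$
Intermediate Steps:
$q = -8$ ($q = 5 - 13 = -8$)
$j{\left(I,l \right)} = 112$ ($j{\left(I,l \right)} = \left(-4\right) \left(-28\right) = 112$)
$a = -49$ ($a = - 7 \left(4 - -3\right) = - 7 \left(4 + 3\right) = \left(-7\right) 7 = -49$)
$m = -24$ ($m = 5 \cdot 5 - 49 = 25 - 49 = -24$)
$d{\left(p \right)} = -24$
$\left(-354 - j{\left(24,22 \right)}\right) + d{\left(q \right)} = \left(-354 - 112\right) - 24 = -466 - 24 = -490$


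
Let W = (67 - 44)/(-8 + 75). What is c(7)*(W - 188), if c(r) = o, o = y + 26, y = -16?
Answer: -125730/67 ≈ -1876.6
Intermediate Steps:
W = 23/67 ≈ 0.34328
o = 10 (o = -16 + 26 = 10)
c(r) = 10
c(7)*(W - 188) = 10*(23/67 - 188) = 10*(-12573/67) = -125730/67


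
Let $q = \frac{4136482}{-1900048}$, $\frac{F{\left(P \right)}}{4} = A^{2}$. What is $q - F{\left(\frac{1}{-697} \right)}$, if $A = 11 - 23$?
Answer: $- \frac{549282065}{950024} \approx -578.18$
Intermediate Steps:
$A = -12$
$F{\left(P \right)} = 576$ ($F{\left(P \right)} = 4 \left(-12\right)^{2} = 4 \cdot 144 = 576$)
$q = - \frac{2068241}{950024}$ ($q = 4136482 \left(- \frac{1}{1900048}\right) = - \frac{2068241}{950024} \approx -2.177$)
$q - F{\left(\frac{1}{-697} \right)} = - \frac{2068241}{950024} - 576 = - \frac{549282065}{950024}$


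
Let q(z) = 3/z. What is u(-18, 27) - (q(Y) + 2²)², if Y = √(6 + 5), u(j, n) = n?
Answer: 112/11 - 24*√11/11 ≈ 2.9455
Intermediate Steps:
Y = √11 ≈ 3.3166
u(-18, 27) - (q(Y) + 2²)² = 27 - (3/(√11) + 2²)² = 27 - (3*(√11/11) + 4)² = 27 - (3*√11/11 + 4)² = 27 - (4 + 3*√11/11)²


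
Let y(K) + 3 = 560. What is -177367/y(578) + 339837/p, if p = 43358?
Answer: -7500989177/24150406 ≈ -310.59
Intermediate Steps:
y(K) = 557 (y(K) = -3 + 560 = 557)
-177367/y(578) + 339837/p = -177367/557 + 339837/43358 = -7500989177/24150406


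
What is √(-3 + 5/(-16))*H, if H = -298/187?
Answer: -149*I*√53/374 ≈ -2.9004*I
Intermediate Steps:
H = -298/187 (H = -298*1/187 = -298/187 ≈ -1.5936)
√(-3 + 5/(-16))*H = √(-3 + 5/(-16))*(-298/187) = √(-3 + 5*(-1/16))*(-298/187) = √(-3 - 5/16)*(-298/187) = √(-53/16)*(-298/187) = (I*√53/4)*(-298/187) = -149*I*√53/374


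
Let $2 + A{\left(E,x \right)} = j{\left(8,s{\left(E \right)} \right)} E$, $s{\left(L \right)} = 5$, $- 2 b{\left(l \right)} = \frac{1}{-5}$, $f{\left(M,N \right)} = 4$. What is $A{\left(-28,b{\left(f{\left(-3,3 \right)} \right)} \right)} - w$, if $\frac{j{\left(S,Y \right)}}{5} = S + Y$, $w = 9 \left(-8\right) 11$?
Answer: $-1030$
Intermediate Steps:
$b{\left(l \right)} = \frac{1}{10}$ ($b{\left(l \right)} = - \frac{1}{2 \left(-5\right)} = \left(- \frac{1}{2}\right) \left(- \frac{1}{5}\right) = \frac{1}{10}$)
$w = -792$ ($w = \left(-72\right) 11 = -792$)
$j{\left(S,Y \right)} = 5 S + 5 Y$ ($j{\left(S,Y \right)} = 5 \left(S + Y\right) = 5 S + 5 Y$)
$A{\left(E,x \right)} = -2 + 65 E$ ($A{\left(E,x \right)} = -2 + \left(5 \cdot 8 + 5 \cdot 5\right) E = -2 + \left(40 + 25\right) E = -2 + 65 E$)
$A{\left(-28,b{\left(f{\left(-3,3 \right)} \right)} \right)} - w = \left(-2 + 65 \left(-28\right)\right) - -792 = \left(-2 - 1820\right) + 792 = -1822 + 792 = -1030$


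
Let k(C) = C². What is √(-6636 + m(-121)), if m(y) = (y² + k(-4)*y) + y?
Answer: 2*√1487 ≈ 77.123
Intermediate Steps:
m(y) = y² + 17*y (m(y) = (y² + (-4)²*y) + y = (y² + 16*y) + y = y² + 17*y)
√(-6636 + m(-121)) = √(-6636 - 121*(17 - 121)) = √(-6636 - 121*(-104)) = √(-6636 + 12584) = √5948 = 2*√1487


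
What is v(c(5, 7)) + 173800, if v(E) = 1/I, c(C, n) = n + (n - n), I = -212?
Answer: 36845599/212 ≈ 1.7380e+5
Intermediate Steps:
c(C, n) = n (c(C, n) = n + 0 = n)
v(E) = -1/212 (v(E) = 1/(-212) = -1/212)
v(c(5, 7)) + 173800 = -1/212 + 173800 = 36845599/212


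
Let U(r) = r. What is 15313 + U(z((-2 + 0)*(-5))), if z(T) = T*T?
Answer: 15413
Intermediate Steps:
z(T) = T²
15313 + U(z((-2 + 0)*(-5))) = 15313 + ((-2 + 0)*(-5))² = 15313 + (-2*(-5))² = 15313 + 10² = 15313 + 100 = 15413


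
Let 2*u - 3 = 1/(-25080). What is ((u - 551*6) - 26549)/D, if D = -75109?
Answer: 1497451561/3767467440 ≈ 0.39747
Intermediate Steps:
u = 75239/50160 (u = 3/2 + (1/2)/(-25080) = 3/2 + (1/2)*(-1/25080) = 3/2 - 1/50160 = 75239/50160 ≈ 1.5000)
((u - 551*6) - 26549)/D = ((75239/50160 - 551*6) - 26549)/(-75109) = ((75239/50160 - 3306) - 26549)*(-1/75109) = (-165753721/50160 - 26549)*(-1/75109) = -1497451561/50160*(-1/75109) = 1497451561/3767467440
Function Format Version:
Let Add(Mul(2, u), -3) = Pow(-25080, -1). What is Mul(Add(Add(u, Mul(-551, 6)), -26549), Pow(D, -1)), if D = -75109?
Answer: Rational(1497451561, 3767467440) ≈ 0.39747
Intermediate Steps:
u = Rational(75239, 50160) (u = Add(Rational(3, 2), Mul(Rational(1, 2), Pow(-25080, -1))) = Add(Rational(3, 2), Mul(Rational(1, 2), Rational(-1, 25080))) = Add(Rational(3, 2), Rational(-1, 50160)) = Rational(75239, 50160) ≈ 1.5000)
Mul(Add(Add(u, Mul(-551, 6)), -26549), Pow(D, -1)) = Mul(Add(Add(Rational(75239, 50160), Mul(-551, 6)), -26549), Pow(-75109, -1)) = Mul(Add(Add(Rational(75239, 50160), -3306), -26549), Rational(-1, 75109)) = Mul(Add(Rational(-165753721, 50160), -26549), Rational(-1, 75109)) = Mul(Rational(-1497451561, 50160), Rational(-1, 75109)) = Rational(1497451561, 3767467440)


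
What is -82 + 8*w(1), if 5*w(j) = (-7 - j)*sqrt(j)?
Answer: -474/5 ≈ -94.800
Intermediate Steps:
w(j) = sqrt(j)*(-7 - j)/5 (w(j) = ((-7 - j)*sqrt(j))/5 = (sqrt(j)*(-7 - j))/5 = sqrt(j)*(-7 - j)/5)
-82 + 8*w(1) = -82 + 8*(sqrt(1)*(-7 - 1*1)/5) = -82 + 8*((1/5)*1*(-7 - 1)) = -82 + 8*((1/5)*1*(-8)) = -82 + 8*(-8/5) = -82 - 64/5 = -474/5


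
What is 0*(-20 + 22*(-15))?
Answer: 0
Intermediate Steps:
0*(-20 + 22*(-15)) = 0*(-20 - 330) = 0*(-350) = 0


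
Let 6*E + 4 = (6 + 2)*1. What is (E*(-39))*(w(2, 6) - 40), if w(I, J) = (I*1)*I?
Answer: 936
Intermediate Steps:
E = ⅔ (E = -⅔ + ((6 + 2)*1)/6 = -⅔ + (8*1)/6 = -⅔ + (⅙)*8 = -⅔ + 4/3 = ⅔ ≈ 0.66667)
w(I, J) = I² (w(I, J) = I*I = I²)
(E*(-39))*(w(2, 6) - 40) = ((⅔)*(-39))*(2² - 40) = -26*(4 - 40) = -26*(-36) = 936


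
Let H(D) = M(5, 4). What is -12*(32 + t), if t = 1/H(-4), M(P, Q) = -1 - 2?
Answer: -380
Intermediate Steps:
M(P, Q) = -3
H(D) = -3
t = -⅓ (t = 1/(-3) = -⅓ ≈ -0.33333)
-12*(32 + t) = -12*(32 - ⅓) = -12*95/3 = -380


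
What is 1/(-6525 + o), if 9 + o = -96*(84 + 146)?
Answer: -1/28614 ≈ -3.4948e-5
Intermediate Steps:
o = -22089 (o = -9 - 96*(84 + 146) = -9 - 96*230 = -9 - 22080 = -22089)
1/(-6525 + o) = 1/(-6525 - 22089) = 1/(-28614) = -1/28614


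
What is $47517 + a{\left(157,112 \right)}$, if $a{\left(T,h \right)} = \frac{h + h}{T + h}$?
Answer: $\frac{12782297}{269} \approx 47518.0$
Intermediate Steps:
$a{\left(T,h \right)} = \frac{2 h}{T + h}$
$47517 + a{\left(157,112 \right)} = 47517 + 2 \cdot 112 \frac{1}{157 + 112} = 47517 + 2 \cdot 112 \cdot \frac{1}{269} = 47517 + \frac{224}{269} = \frac{12782297}{269}$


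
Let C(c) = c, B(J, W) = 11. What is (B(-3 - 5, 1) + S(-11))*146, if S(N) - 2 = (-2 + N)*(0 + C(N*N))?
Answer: -227760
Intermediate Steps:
S(N) = 2 + N**2*(-2 + N) (S(N) = 2 + (-2 + N)*(0 + N*N) = 2 + (-2 + N)*(0 + N**2) = 2 + (-2 + N)*N**2 = 2 + N**2*(-2 + N))
(B(-3 - 5, 1) + S(-11))*146 = (11 + (2 + (-11)**3 - 2*(-11)**2))*146 = (11 + (2 - 1331 - 2*121))*146 = (11 + (2 - 1331 - 242))*146 = (11 - 1571)*146 = -1560*146 = -227760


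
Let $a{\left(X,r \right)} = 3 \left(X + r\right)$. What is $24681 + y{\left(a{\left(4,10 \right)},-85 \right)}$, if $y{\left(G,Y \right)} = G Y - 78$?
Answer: $21033$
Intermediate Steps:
$a{\left(X,r \right)} = 3 X + 3 r$
$y{\left(G,Y \right)} = -78 + G Y$
$24681 + y{\left(a{\left(4,10 \right)},-85 \right)} = 24681 + \left(-78 + \left(3 \cdot 4 + 3 \cdot 10\right) \left(-85\right)\right) = 24681 + \left(-78 + \left(12 + 30\right) \left(-85\right)\right) = 24681 + \left(-78 + 42 \left(-85\right)\right) = 24681 - 3648 = 21033$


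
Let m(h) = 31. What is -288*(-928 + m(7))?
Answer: 258336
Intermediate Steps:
-288*(-928 + m(7)) = -288*(-928 + 31) = -288*(-897) = 258336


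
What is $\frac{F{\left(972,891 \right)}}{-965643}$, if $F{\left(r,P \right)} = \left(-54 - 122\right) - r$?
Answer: $\frac{164}{137949} \approx 0.0011888$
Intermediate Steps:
$F{\left(r,P \right)} = -176 - r$
$\frac{F{\left(972,891 \right)}}{-965643} = \frac{-176 - 972}{-965643} = \left(-176 - 972\right) \left(- \frac{1}{965643}\right) = \left(-1148\right) \left(- \frac{1}{965643}\right) = \frac{164}{137949}$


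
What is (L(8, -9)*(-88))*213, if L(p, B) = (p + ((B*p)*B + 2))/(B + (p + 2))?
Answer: -12333552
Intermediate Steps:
L(p, B) = (2 + p + p*B²)/(2 + B + p) (L(p, B) = (p + (p*B² + 2))/(B + (2 + p)) = (p + (2 + p*B²))/(2 + B + p) = (2 + p + p*B²)/(2 + B + p))
(L(8, -9)*(-88))*213 = (((2 + 8 + 8*(-9)²)/(2 - 9 + 8))*(-88))*213 = (((2 + 8 + 8*81)/1)*(-88))*213 = ((1*(2 + 8 + 648))*(-88))*213 = ((1*658)*(-88))*213 = (658*(-88))*213 = -57904*213 = -12333552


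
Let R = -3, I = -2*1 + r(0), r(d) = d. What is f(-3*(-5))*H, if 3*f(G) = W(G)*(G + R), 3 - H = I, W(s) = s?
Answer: 300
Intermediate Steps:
I = -2 (I = -2*1 + 0 = -2 + 0 = -2)
H = 5 (H = 3 - 1*(-2) = 3 + 2 = 5)
f(G) = G*(-3 + G)/3 (f(G) = (G*(G - 3))/3 = (G*(-3 + G))/3 = G*(-3 + G)/3)
f(-3*(-5))*H = ((-3*(-5))*(-3 - 3*(-5))/3)*5 = ((-1*(-15))*(-3 - 1*(-15))/3)*5 = ((⅓)*15*(-3 + 15))*5 = ((⅓)*15*12)*5 = 60*5 = 300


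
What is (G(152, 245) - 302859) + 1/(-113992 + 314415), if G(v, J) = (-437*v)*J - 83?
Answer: -3322376395705/200423 ≈ -1.6577e+7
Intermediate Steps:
G(v, J) = -83 - 437*J*v (G(v, J) = -437*J*v - 83 = -83 - 437*J*v)
(G(152, 245) - 302859) + 1/(-113992 + 314415) = ((-83 - 437*245*152) - 302859) + 1/(-113992 + 314415) = ((-83 - 16273880) - 302859) + 1/200423 = (-16273963 - 302859) + 1/200423 = -16576822 + 1/200423 = -3322376395705/200423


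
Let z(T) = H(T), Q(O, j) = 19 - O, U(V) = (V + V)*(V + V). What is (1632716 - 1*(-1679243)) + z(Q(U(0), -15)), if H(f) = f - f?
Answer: 3311959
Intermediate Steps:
U(V) = 4*V**2 (U(V) = (2*V)*(2*V) = 4*V**2)
H(f) = 0
z(T) = 0
(1632716 - 1*(-1679243)) + z(Q(U(0), -15)) = (1632716 - 1*(-1679243)) + 0 = (1632716 + 1679243) + 0 = 3311959 + 0 = 3311959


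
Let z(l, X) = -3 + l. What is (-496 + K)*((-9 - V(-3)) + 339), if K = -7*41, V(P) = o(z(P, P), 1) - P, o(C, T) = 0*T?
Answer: -256041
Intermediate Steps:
o(C, T) = 0
V(P) = -P (V(P) = 0 - P = -P)
K = -287
(-496 + K)*((-9 - V(-3)) + 339) = (-496 - 287)*((-9 - (-1)*(-3)) + 339) = -783*((-9 - 1*3) + 339) = -783*((-9 - 3) + 339) = -783*(-12 + 339) = -783*327 = -256041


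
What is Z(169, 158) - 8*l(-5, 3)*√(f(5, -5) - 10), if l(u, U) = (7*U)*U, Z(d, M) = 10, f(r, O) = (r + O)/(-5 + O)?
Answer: 10 - 504*I*√10 ≈ 10.0 - 1593.8*I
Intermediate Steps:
f(r, O) = (O + r)/(-5 + O)
l(u, U) = 7*U²
Z(169, 158) - 8*l(-5, 3)*√(f(5, -5) - 10) = 10 - 8*(7*3²)*√((-5 + 5)/(-5 - 5) - 10) = 10 - 8*(7*9)*√(0/(-10) - 10) = 10 - 8*63*√(-⅒*0 - 10) = 10 - 504*√(0 - 10) = 10 - 504*√(-10) = 10 - 504*I*√10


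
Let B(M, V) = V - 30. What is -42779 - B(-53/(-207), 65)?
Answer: -42814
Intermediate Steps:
B(M, V) = -30 + V
-42779 - B(-53/(-207), 65) = -42779 - (-30 + 65) = -42779 - 1*35 = -42779 - 35 = -42814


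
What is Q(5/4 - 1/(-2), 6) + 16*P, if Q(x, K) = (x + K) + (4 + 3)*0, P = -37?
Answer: -2337/4 ≈ -584.25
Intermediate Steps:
Q(x, K) = K + x (Q(x, K) = (K + x) + 7*0 = (K + x) + 0 = K + x)
Q(5/4 - 1/(-2), 6) + 16*P = (6 + (5/4 - 1/(-2))) + 16*(-37) = (6 + (5*(1/4) - 1*(-1/2))) - 592 = (6 + (5/4 + 1/2)) - 592 = (6 + 7/4) - 592 = 31/4 - 592 = -2337/4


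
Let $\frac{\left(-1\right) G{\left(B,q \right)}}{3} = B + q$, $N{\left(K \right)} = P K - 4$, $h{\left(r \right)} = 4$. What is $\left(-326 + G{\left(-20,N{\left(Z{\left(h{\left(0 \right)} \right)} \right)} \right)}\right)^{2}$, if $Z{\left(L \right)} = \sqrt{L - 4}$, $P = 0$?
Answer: $64516$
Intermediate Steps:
$Z{\left(L \right)} = \sqrt{-4 + L}$
$N{\left(K \right)} = -4$ ($N{\left(K \right)} = 0 K - 4 = 0 - 4 = -4$)
$G{\left(B,q \right)} = - 3 B - 3 q$ ($G{\left(B,q \right)} = - 3 \left(B + q\right) = - 3 B - 3 q$)
$\left(-326 + G{\left(-20,N{\left(Z{\left(h{\left(0 \right)} \right)} \right)} \right)}\right)^{2} = \left(-326 - -72\right)^{2} = \left(-326 + \left(60 + 12\right)\right)^{2} = \left(-326 + 72\right)^{2} = \left(-254\right)^{2} = 64516$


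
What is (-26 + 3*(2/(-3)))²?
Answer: 784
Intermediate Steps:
(-26 + 3*(2/(-3)))² = (-26 + 3*(2*(-⅓)))² = (-26 + 3*(-⅔))² = (-26 - 2)² = (-28)² = 784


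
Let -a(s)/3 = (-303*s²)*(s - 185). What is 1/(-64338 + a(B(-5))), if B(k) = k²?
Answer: -1/90964338 ≈ -1.0993e-8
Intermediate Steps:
a(s) = 909*s²*(-185 + s) (a(s) = -3*(-303*s²)*(s - 185) = -3*(-303*s²)*(-185 + s) = -(-909)*s²*(-185 + s) = 909*s²*(-185 + s))
1/(-64338 + a(B(-5))) = 1/(-64338 + 909*((-5)²)²*(-185 + (-5)²)) = 1/(-64338 + 909*25²*(-185 + 25)) = 1/(-64338 + 909*625*(-160)) = 1/(-64338 - 90900000) = 1/(-90964338) = -1/90964338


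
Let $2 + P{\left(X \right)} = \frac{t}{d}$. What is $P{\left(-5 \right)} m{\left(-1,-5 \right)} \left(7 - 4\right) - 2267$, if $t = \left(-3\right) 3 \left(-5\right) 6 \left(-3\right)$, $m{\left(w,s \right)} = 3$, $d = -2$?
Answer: $1360$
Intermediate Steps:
$t = -810$ ($t = - 9 \left(\left(-30\right) \left(-3\right)\right) = \left(-9\right) 90 = -810$)
$P{\left(X \right)} = 403$ ($P{\left(X \right)} = -2 - \frac{810}{-2} = -2 - -405 = -2 + 405 = 403$)
$P{\left(-5 \right)} m{\left(-1,-5 \right)} \left(7 - 4\right) - 2267 = 403 \cdot 3 \left(7 - 4\right) - 2267 = 1209 \left(7 - 4\right) - 2267 = 1209 \cdot 3 - 2267 = 3627 - 2267 = 1360$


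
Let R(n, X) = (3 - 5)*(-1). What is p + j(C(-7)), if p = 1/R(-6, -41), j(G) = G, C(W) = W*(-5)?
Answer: 71/2 ≈ 35.500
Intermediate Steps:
R(n, X) = 2 (R(n, X) = -2*(-1) = 2)
C(W) = -5*W
p = ½ (p = 1/2 = ½ ≈ 0.50000)
p + j(C(-7)) = ½ - 5*(-7) = ½ + 35 = 71/2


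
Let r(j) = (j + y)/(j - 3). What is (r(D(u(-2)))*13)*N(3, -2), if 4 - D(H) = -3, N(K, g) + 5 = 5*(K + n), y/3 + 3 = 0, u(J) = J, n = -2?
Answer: 0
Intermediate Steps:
y = -9 (y = -9 + 3*0 = -9 + 0 = -9)
N(K, g) = -15 + 5*K (N(K, g) = -5 + 5*(K - 2) = -5 + 5*(-2 + K) = -5 + (-10 + 5*K) = -15 + 5*K)
D(H) = 7 (D(H) = 4 - 1*(-3) = 4 + 3 = 7)
r(j) = (-9 + j)/(-3 + j) (r(j) = (j - 9)/(j - 3) = (-9 + j)/(-3 + j))
(r(D(u(-2)))*13)*N(3, -2) = (((-9 + 7)/(-3 + 7))*13)*(-15 + 5*3) = ((-2/4)*13)*(-15 + 15) = (((¼)*(-2))*13)*0 = -½*13*0 = -13/2*0 = 0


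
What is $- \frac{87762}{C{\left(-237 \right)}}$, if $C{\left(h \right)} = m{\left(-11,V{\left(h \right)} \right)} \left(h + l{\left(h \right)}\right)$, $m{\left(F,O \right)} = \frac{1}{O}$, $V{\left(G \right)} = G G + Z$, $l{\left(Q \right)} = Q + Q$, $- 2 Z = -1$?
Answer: $\frac{1643182553}{237} \approx 6.9333 \cdot 10^{6}$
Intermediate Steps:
$Z = \frac{1}{2}$ ($Z = \left(- \frac{1}{2}\right) \left(-1\right) = \frac{1}{2} \approx 0.5$)
$l{\left(Q \right)} = 2 Q$
$V{\left(G \right)} = \frac{1}{2} + G^{2}$ ($V{\left(G \right)} = G G + \frac{1}{2} = G^{2} + \frac{1}{2} = \frac{1}{2} + G^{2}$)
$C{\left(h \right)} = \frac{3 h}{\frac{1}{2} + h^{2}}$ ($C{\left(h \right)} = \frac{h + 2 h}{\frac{1}{2} + h^{2}} = \frac{3 h}{\frac{1}{2} + h^{2}}$)
$- \frac{87762}{C{\left(-237 \right)}} = - \frac{87762}{6 \left(-237\right) \frac{1}{1 + 2 \left(-237\right)^{2}}} = - \frac{87762}{6 \left(-237\right) \frac{1}{1 + 2 \cdot 56169}} = - \frac{87762}{6 \left(-237\right) \frac{1}{1 + 112338}} = - \frac{87762}{6 \left(-237\right) \frac{1}{112339}} = - \frac{87762}{- \frac{1422}{112339}} = \left(-87762\right) \left(- \frac{112339}{1422}\right) = \frac{1643182553}{237}$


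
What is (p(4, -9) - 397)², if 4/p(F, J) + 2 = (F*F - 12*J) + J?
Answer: 2012150449/12769 ≈ 1.5758e+5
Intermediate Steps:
p(F, J) = 4/(-2 + F² - 11*J) (p(F, J) = 4/(-2 + ((F*F - 12*J) + J)) = 4/(-2 + ((F² - 12*J) + J)) = 4/(-2 + (F² - 11*J)) = 4/(-2 + F² - 11*J))
(p(4, -9) - 397)² = (4/(-2 + 4² - 11*(-9)) - 397)² = (4/(-2 + 16 + 99) - 397)² = (4/113 - 397)² = (-44857/113)² = 2012150449/12769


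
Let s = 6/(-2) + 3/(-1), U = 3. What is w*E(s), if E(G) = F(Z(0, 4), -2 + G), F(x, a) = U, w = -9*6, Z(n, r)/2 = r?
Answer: -162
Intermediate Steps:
Z(n, r) = 2*r
w = -54
F(x, a) = 3
s = -6 (s = 6*(-½) + 3*(-1) = -3 - 3 = -6)
E(G) = 3
w*E(s) = -54*3 = -162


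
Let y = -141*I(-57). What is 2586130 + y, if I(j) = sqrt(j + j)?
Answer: 2586130 - 141*I*sqrt(114) ≈ 2.5861e+6 - 1505.5*I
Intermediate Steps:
I(j) = sqrt(2)*sqrt(j) (I(j) = sqrt(2*j) = sqrt(2)*sqrt(j))
y = -141*I*sqrt(114) (y = -141*sqrt(2)*sqrt(-57) = -141*sqrt(2)*I*sqrt(57) = -141*I*sqrt(114) ≈ -1505.5*I)
2586130 + y = 2586130 - 141*I*sqrt(114)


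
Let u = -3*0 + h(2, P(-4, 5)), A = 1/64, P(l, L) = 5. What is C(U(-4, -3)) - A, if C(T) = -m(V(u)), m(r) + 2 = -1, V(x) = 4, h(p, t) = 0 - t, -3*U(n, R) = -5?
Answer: 191/64 ≈ 2.9844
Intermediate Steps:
U(n, R) = 5/3 (U(n, R) = -1/3*(-5) = 5/3)
h(p, t) = -t
A = 1/64 ≈ 0.015625
u = -5 (u = -3*0 - 1*5 = 0 - 5 = -5)
m(r) = -3 (m(r) = -2 - 1 = -3)
C(T) = 3 (C(T) = -1*(-3) = 3)
C(U(-4, -3)) - A = 3 - 1*1/64 = 3 - 1/64 = 191/64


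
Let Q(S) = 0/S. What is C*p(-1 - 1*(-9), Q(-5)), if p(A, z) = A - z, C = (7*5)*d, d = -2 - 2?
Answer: -1120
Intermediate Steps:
d = -4
C = -140 (C = (7*5)*(-4) = 35*(-4) = -140)
Q(S) = 0
C*p(-1 - 1*(-9), Q(-5)) = -140*((-1 - 1*(-9)) - 1*0) = -140*((-1 + 9) + 0) = -140*(8 + 0) = -140*8 = -1120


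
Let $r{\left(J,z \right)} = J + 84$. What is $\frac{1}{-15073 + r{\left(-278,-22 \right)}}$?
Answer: $- \frac{1}{15267} \approx -6.5501 \cdot 10^{-5}$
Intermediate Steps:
$r{\left(J,z \right)} = 84 + J$
$\frac{1}{-15073 + r{\left(-278,-22 \right)}} = \frac{1}{-15073 + \left(84 - 278\right)} = \frac{1}{-15073 - 194} = \frac{1}{-15267} = - \frac{1}{15267}$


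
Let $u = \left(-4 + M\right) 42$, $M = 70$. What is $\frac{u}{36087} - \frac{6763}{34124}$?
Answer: $- \frac{49821551}{410477596} \approx -0.12137$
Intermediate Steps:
$u = 2772$ ($u = \left(-4 + 70\right) 42 = 66 \cdot 42 = 2772$)
$\frac{u}{36087} - \frac{6763}{34124} = \frac{2772}{36087} - \frac{6763}{34124} = 2772 \cdot \frac{1}{36087} - \frac{6763}{34124} = \frac{924}{12029} - \frac{6763}{34124} = - \frac{49821551}{410477596}$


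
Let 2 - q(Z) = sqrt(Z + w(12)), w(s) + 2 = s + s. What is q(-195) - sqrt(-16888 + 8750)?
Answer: 2 - I*sqrt(173) - I*sqrt(8138) ≈ 2.0 - 103.36*I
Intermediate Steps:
w(s) = -2 + 2*s (w(s) = -2 + (s + s) = -2 + 2*s)
q(Z) = 2 - sqrt(22 + Z) (q(Z) = 2 - sqrt(Z + (-2 + 2*12)) = 2 - sqrt(Z + (-2 + 24)) = 2 - sqrt(Z + 22) = 2 - sqrt(22 + Z))
q(-195) - sqrt(-16888 + 8750) = (2 - sqrt(22 - 195)) - sqrt(-16888 + 8750) = (2 - sqrt(-173)) - sqrt(-8138) = (2 - I*sqrt(173)) - I*sqrt(8138) = 2 - I*sqrt(173) - I*sqrt(8138)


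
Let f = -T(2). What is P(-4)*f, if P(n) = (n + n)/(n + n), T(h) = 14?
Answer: -14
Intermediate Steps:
P(n) = 1 (P(n) = (2*n)/((2*n)) = (2*n)*(1/(2*n)) = 1)
f = -14 (f = -1*14 = -14)
P(-4)*f = 1*(-14) = -14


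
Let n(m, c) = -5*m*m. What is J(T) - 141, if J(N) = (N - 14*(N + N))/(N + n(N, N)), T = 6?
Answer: -4062/29 ≈ -140.07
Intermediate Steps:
n(m, c) = -5*m²
J(N) = -27*N/(N - 5*N²) (J(N) = (N - 14*(N + N))/(N - 5*N²) = (N - 28*N)/(N - 5*N²) = (-27*N)/(N - 5*N²) = -27*N/(N - 5*N²))
J(T) - 141 = 27/(-1 + 5*6) - 141 = 27/(-1 + 30) - 141 = 27/29 - 141 = -4062/29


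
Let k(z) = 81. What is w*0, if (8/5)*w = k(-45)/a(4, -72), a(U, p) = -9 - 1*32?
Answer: 0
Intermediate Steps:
a(U, p) = -41 (a(U, p) = -9 - 32 = -41)
w = -405/328 (w = 5*(81/(-41))/8 = 5*(81*(-1/41))/8 = (5/8)*(-81/41) = -405/328 ≈ -1.2348)
w*0 = -405/328*0 = 0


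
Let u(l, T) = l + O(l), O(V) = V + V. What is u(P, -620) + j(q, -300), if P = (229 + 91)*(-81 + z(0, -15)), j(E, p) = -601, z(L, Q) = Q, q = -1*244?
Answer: -92761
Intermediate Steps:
q = -244
O(V) = 2*V
P = -30720 (P = (229 + 91)*(-81 - 15) = 320*(-96) = -30720)
u(l, T) = 3*l (u(l, T) = l + 2*l = 3*l)
u(P, -620) + j(q, -300) = 3*(-30720) - 601 = -92160 - 601 = -92761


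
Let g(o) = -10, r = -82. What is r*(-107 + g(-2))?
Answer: 9594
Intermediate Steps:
r*(-107 + g(-2)) = -82*(-107 - 10) = -82*(-117) = 9594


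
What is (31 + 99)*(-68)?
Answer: -8840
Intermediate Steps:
(31 + 99)*(-68) = 130*(-68) = -8840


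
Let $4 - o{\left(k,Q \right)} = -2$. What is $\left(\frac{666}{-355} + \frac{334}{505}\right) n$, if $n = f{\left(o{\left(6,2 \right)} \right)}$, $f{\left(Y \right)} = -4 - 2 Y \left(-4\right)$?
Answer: $- \frac{1916288}{35855} \approx -53.445$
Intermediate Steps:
$o{\left(k,Q \right)} = 6$ ($o{\left(k,Q \right)} = 4 - -2 = 4 + 2 = 6$)
$f{\left(Y \right)} = -4 + 8 Y$ ($f{\left(Y \right)} = -4 - 2 \left(- 4 Y\right) = -4 + 8 Y$)
$n = 44$ ($n = -4 + 8 \cdot 6 = -4 + 48 = 44$)
$\left(\frac{666}{-355} + \frac{334}{505}\right) n = \left(\frac{666}{-355} + \frac{334}{505}\right) 44 = \left(666 \left(- \frac{1}{355}\right) + 334 \cdot \frac{1}{505}\right) 44 = \left(- \frac{666}{355} + \frac{334}{505}\right) 44 = \left(- \frac{43552}{35855}\right) 44 = - \frac{1916288}{35855}$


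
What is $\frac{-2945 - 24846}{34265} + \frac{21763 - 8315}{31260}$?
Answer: $- \frac{20397547}{53556195} \approx -0.38086$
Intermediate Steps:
$\frac{-2945 - 24846}{34265} + \frac{21763 - 8315}{31260} = \left(-27791\right) \frac{1}{34265} + \left(21763 - 8315\right) \frac{1}{31260} = - \frac{27791}{34265} + 13448 \cdot \frac{1}{31260} = - \frac{27791}{34265} + \frac{3362}{7815} = - \frac{20397547}{53556195}$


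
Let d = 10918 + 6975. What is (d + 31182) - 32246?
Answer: 16829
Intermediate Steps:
d = 17893
(d + 31182) - 32246 = (17893 + 31182) - 32246 = 49075 - 32246 = 16829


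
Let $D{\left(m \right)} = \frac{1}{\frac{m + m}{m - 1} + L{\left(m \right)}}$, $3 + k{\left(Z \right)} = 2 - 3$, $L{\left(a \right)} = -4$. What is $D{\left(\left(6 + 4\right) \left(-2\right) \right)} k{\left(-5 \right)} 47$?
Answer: $\frac{987}{11} \approx 89.727$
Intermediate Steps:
$k{\left(Z \right)} = -4$ ($k{\left(Z \right)} = -3 + \left(2 - 3\right) = -3 - 1 = -4$)
$D{\left(m \right)} = \frac{1}{-4 + \frac{2 m}{-1 + m}}$ ($D{\left(m \right)} = \frac{1}{\frac{m + m}{m - 1} - 4} = \frac{1}{\frac{2 m}{-1 + m} - 4} = \frac{1}{-4 + \frac{2 m}{-1 + m}}$)
$D{\left(\left(6 + 4\right) \left(-2\right) \right)} k{\left(-5 \right)} 47 = \frac{-1 + \left(6 + 4\right) \left(-2\right)}{2 \left(2 - \left(6 + 4\right) \left(-2\right)\right)} \left(-4\right) 47 = \frac{-1 + 10 \left(-2\right)}{2 \left(2 - 10 \left(-2\right)\right)} \left(-4\right) 47 = \frac{-1 - 20}{2 \left(2 - -20\right)} \left(-4\right) 47 = \frac{1}{2} \frac{1}{2 + 20} \left(-21\right) \left(-4\right) 47 = \frac{1}{2} \cdot \frac{1}{22} \left(-21\right) \left(-4\right) 47 = \left(- \frac{21}{44}\right) \left(-4\right) 47 = \frac{21}{11} \cdot 47 = \frac{987}{11}$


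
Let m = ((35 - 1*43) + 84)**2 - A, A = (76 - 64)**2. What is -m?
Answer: -5632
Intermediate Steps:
A = 144 (A = 12**2 = 144)
m = 5632 (m = ((35 - 1*43) + 84)**2 - 1*144 = ((35 - 43) + 84)**2 - 144 = (-8 + 84)**2 - 144 = 76**2 - 144 = 5776 - 144 = 5632)
-m = -1*5632 = -5632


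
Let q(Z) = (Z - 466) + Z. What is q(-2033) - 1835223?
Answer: -1839755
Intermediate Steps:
q(Z) = -466 + 2*Z (q(Z) = (-466 + Z) + Z = -466 + 2*Z)
q(-2033) - 1835223 = (-466 + 2*(-2033)) - 1835223 = (-466 - 4066) - 1835223 = -4532 - 1835223 = -1839755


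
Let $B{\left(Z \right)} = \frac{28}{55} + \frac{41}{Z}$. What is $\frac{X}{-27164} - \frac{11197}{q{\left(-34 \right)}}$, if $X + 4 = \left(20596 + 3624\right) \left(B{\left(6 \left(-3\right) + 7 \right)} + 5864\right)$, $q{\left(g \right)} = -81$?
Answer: $- \frac{30782519225}{6050781} \approx -5087.4$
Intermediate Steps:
$B{\left(Z \right)} = \frac{28}{55} + \frac{41}{Z}$ ($B{\left(Z \right)} = 28 \cdot \frac{1}{55} + \frac{41}{Z} = \frac{28}{55} + \frac{41}{Z}$)
$X = \frac{1561429448}{11}$ ($X = -4 + \left(20596 + 3624\right) \left(\left(\frac{28}{55} + \frac{41}{6 \left(-3\right) + 7}\right) + 5864\right) = -4 + 24220 \left(\left(\frac{28}{55} + \frac{41}{-18 + 7}\right) + 5864\right) = -4 + 24220 \left(\left(\frac{28}{55} + \frac{41}{-11}\right) + 5864\right) = -4 + 24220 \left(\left(\frac{28}{55} + 41 \left(- \frac{1}{11}\right)\right) + 5864\right) = -4 + 24220 \left(\left(\frac{28}{55} - \frac{41}{11}\right) + 5864\right) = -4 + 24220 \left(- \frac{177}{55} + 5864\right) = -4 + 24220 \cdot \frac{322343}{55} = -4 + \frac{1561429492}{11} = \frac{1561429448}{11} \approx 1.4195 \cdot 10^{8}$)
$\frac{X}{-27164} - \frac{11197}{q{\left(-34 \right)}} = \frac{1561429448}{11 \left(-27164\right)} - \frac{11197}{-81} = \frac{1561429448}{11} \left(- \frac{1}{27164}\right) - - \frac{11197}{81} = - \frac{390357362}{74701} + \frac{11197}{81} = - \frac{30782519225}{6050781}$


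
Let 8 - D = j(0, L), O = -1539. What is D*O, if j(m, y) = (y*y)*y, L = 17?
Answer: 7548795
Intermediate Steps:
j(m, y) = y³ (j(m, y) = y²*y = y³)
D = -4905 (D = 8 - 1*17³ = 8 - 1*4913 = 8 - 4913 = -4905)
D*O = -4905*(-1539) = 7548795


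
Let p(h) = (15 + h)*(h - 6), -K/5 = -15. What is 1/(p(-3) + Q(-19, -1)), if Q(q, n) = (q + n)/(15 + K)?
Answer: -9/974 ≈ -0.0092402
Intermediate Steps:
K = 75 (K = -5*(-15) = 75)
p(h) = (-6 + h)*(15 + h) (p(h) = (15 + h)*(-6 + h) = (-6 + h)*(15 + h))
Q(q, n) = n/90 + q/90 (Q(q, n) = (q + n)/(15 + 75) = (n + q)/90 = (n + q)*(1/90) = n/90 + q/90)
1/(p(-3) + Q(-19, -1)) = 1/((-90 + (-3)**2 + 9*(-3)) + ((1/90)*(-1) + (1/90)*(-19))) = 1/((-90 + 9 - 27) + (-1/90 - 19/90)) = 1/(-108 - 2/9) = 1/(-974/9) = -9/974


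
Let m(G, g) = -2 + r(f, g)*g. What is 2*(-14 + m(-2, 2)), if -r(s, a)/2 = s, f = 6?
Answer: -80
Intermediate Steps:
r(s, a) = -2*s
m(G, g) = -2 - 12*g (m(G, g) = -2 + (-2*6)*g = -2 - 12*g)
2*(-14 + m(-2, 2)) = 2*(-14 + (-2 - 12*2)) = 2*(-14 + (-2 - 24)) = 2*(-14 - 26) = 2*(-40) = -80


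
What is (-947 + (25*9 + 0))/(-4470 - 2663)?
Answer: 722/7133 ≈ 0.10122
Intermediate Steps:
(-947 + (25*9 + 0))/(-4470 - 2663) = (-947 + (225 + 0))/(-7133) = (-947 + 225)*(-1/7133) = -722*(-1/7133) = 722/7133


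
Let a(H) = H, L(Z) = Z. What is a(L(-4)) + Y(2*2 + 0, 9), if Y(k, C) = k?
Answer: 0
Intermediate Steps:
a(L(-4)) + Y(2*2 + 0, 9) = -4 + (2*2 + 0) = -4 + (4 + 0) = -4 + 4 = 0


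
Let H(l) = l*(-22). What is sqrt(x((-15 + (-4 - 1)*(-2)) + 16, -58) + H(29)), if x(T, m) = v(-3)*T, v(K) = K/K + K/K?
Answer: 2*I*sqrt(154) ≈ 24.819*I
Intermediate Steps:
H(l) = -22*l
v(K) = 2 (v(K) = 1 + 1 = 2)
x(T, m) = 2*T
sqrt(x((-15 + (-4 - 1)*(-2)) + 16, -58) + H(29)) = sqrt(2*((-15 + (-4 - 1)*(-2)) + 16) - 22*29) = sqrt(2*((-15 - 5*(-2)) + 16) - 638) = sqrt(2*((-15 + 10) + 16) - 638) = sqrt(2*(-5 + 16) - 638) = sqrt(2*11 - 638) = sqrt(22 - 638) = sqrt(-616) = 2*I*sqrt(154)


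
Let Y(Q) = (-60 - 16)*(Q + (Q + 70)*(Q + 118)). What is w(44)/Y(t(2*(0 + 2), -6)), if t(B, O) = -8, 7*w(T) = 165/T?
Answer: -15/14495936 ≈ -1.0348e-6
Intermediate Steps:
w(T) = 165/(7*T) (w(T) = (165/T)/7 = 165/(7*T))
Y(Q) = -76*Q - 76*(70 + Q)*(118 + Q) (Y(Q) = -76*(Q + (70 + Q)*(118 + Q)) = -76*Q - 76*(70 + Q)*(118 + Q))
w(44)/Y(t(2*(0 + 2), -6)) = ((165/7)/44)/(-627760 - 14364*(-8) - 76*(-8)**2) = ((165/7)*(1/44))/(-627760 + 114912 - 76*64) = 15/(28*(-627760 + 114912 - 4864)) = (15/28)/(-517712) = (15/28)*(-1/517712) = -15/14495936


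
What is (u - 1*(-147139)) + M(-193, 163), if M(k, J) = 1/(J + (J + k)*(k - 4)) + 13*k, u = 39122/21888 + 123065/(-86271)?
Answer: 276428242943339189/1911273960384 ≈ 1.4463e+5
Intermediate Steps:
u = 113574557/314716608 (u = 39122*(1/21888) + 123065*(-1/86271) = 19561/10944 - 123065/86271 = 113574557/314716608 ≈ 0.36088)
M(k, J) = 1/(J + (-4 + k)*(J + k)) + 13*k (M(k, J) = 1/(J + (J + k)*(-4 + k)) + 13*k = 1/(J + (-4 + k)*(J + k)) + 13*k)
(u - 1*(-147139)) + M(-193, 163) = (113574557/314716608 - 1*(-147139)) + (1 - 52*(-193)² + 13*(-193)³ - 39*163*(-193) + 13*163*(-193)²)/((-193)² - 4*(-193) - 3*163 + 163*(-193)) = (113574557/314716608 + 147139) + (1 - 52*37249 + 13*(-7189057) + 1226901 + 13*163*37249)/(37249 + 772 - 489 - 31459) = 46307200559069/314716608 + (1 - 1936948 - 93457741 + 1226901 + 78930631)/6073 = 46307200559069/314716608 + (1/6073)*(-15237156) = 46307200559069/314716608 - 15237156/6073 = 276428242943339189/1911273960384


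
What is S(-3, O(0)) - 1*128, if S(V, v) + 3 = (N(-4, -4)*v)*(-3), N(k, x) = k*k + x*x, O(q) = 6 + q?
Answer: -707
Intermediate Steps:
N(k, x) = k² + x²
S(V, v) = -3 - 96*v (S(V, v) = -3 + (((-4)² + (-4)²)*v)*(-3) = -3 + ((16 + 16)*v)*(-3) = -3 + (32*v)*(-3) = -3 - 96*v)
S(-3, O(0)) - 1*128 = (-3 - 96*(6 + 0)) - 1*128 = (-3 - 96*6) - 128 = (-3 - 576) - 128 = -579 - 128 = -707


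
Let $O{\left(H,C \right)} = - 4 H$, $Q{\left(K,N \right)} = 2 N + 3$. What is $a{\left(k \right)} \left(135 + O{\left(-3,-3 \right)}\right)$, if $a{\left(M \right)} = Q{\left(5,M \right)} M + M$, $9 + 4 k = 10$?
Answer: $\frac{1323}{8} \approx 165.38$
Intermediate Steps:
$k = \frac{1}{4}$ ($k = - \frac{9}{4} + \frac{1}{4} \cdot 10 = - \frac{9}{4} + \frac{5}{2} = \frac{1}{4} \approx 0.25$)
$Q{\left(K,N \right)} = 3 + 2 N$
$a{\left(M \right)} = M + M \left(3 + 2 M\right)$ ($a{\left(M \right)} = \left(3 + 2 M\right) M + M = M \left(3 + 2 M\right) + M = M + M \left(3 + 2 M\right)$)
$a{\left(k \right)} \left(135 + O{\left(-3,-3 \right)}\right) = 2 \cdot \frac{1}{4} \left(2 + \frac{1}{4}\right) \left(135 - -12\right) = 2 \cdot \frac{1}{4} \cdot \frac{9}{4} \left(135 + 12\right) = \frac{9}{8} \cdot 147 = \frac{1323}{8}$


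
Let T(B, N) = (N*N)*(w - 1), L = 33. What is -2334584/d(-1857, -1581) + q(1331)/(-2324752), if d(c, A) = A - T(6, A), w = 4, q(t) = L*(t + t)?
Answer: 9613831919/35153737368 ≈ 0.27348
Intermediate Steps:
q(t) = 66*t (q(t) = 33*(t + t) = 33*(2*t) = 66*t)
T(B, N) = 3*N² (T(B, N) = (N*N)*(4 - 1) = N²*3 = 3*N²)
d(c, A) = A - 3*A²
-2334584/d(-1857, -1581) + q(1331)/(-2324752) = -2334584*(-1/(1581*(1 - 3*(-1581)))) + (66*1331)/(-2324752) = -2334584*(-1/(1581*(1 + 4743))) + 87846*(-1/2324752) = -2334584/((-1581*4744)) - 43923/1162376 = -2334584/(-7500264) - 43923/1162376 = -2334584*(-1/7500264) - 43923/1162376 = 291823/937533 - 43923/1162376 = 9613831919/35153737368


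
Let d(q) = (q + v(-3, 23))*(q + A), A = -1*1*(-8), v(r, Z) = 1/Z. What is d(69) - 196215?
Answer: -4390669/23 ≈ -1.9090e+5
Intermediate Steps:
A = 8 (A = -1*(-8) = 8)
d(q) = (8 + q)*(1/23 + q) (d(q) = (q + 1/23)*(q + 8) = (q + 1/23)*(8 + q) = (1/23 + q)*(8 + q) = (8 + q)*(1/23 + q))
d(69) - 196215 = (8/23 + 69² + (185/23)*69) - 196215 = (8/23 + 4761 + 555) - 196215 = 122276/23 - 196215 = -4390669/23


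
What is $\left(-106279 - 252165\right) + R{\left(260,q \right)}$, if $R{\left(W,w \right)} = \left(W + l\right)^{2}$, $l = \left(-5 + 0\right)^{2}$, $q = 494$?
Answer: $-277219$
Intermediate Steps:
$l = 25$ ($l = \left(-5\right)^{2} = 25$)
$R{\left(W,w \right)} = \left(25 + W\right)^{2}$ ($R{\left(W,w \right)} = \left(W + 25\right)^{2} = \left(25 + W\right)^{2}$)
$\left(-106279 - 252165\right) + R{\left(260,q \right)} = \left(-106279 - 252165\right) + \left(25 + 260\right)^{2} = -358444 + 285^{2} = -358444 + 81225 = -277219$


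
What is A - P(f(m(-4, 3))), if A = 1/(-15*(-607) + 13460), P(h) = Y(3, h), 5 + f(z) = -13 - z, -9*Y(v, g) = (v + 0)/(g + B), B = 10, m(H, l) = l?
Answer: -22532/744645 ≈ -0.030259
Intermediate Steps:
Y(v, g) = -v/(9*(10 + g)) (Y(v, g) = -(v + 0)/(9*(g + 10)) = -v/(9*(10 + g)))
f(z) = -18 - z (f(z) = -5 + (-13 - z) = -18 - z)
P(h) = -3/(90 + 9*h) (P(h) = -1*3/(90 + 9*h) = -3/(90 + 9*h))
A = 1/22565 (A = 1/(9105 + 13460) = 1/22565 ≈ 4.4316e-5)
A - P(f(m(-4, 3))) = 1/22565 - (-1)/(30 + 3*(-18 - 1*3)) = 1/22565 - (-1)/(30 + 3*(-18 - 3)) = 1/22565 - (-1)/(30 + 3*(-21)) = 1/22565 - (-1)/(30 - 63) = 1/22565 - (-1)/(-33) = 1/22565 - (-1)*(-1)/33 = 1/22565 - 1*1/33 = 1/22565 - 1/33 = -22532/744645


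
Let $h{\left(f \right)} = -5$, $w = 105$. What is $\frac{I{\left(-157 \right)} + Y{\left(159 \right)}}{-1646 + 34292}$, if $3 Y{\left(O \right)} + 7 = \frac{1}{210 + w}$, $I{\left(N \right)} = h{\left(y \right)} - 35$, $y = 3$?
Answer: $- \frac{20002}{15425235} \approx -0.0012967$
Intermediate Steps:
$I{\left(N \right)} = -40$ ($I{\left(N \right)} = -5 - 35 = -40$)
$Y{\left(O \right)} = - \frac{2204}{945}$ ($Y{\left(O \right)} = - \frac{7}{3} + \frac{1}{3 \left(210 + 105\right)} = - \frac{7}{3} + \frac{1}{3 \cdot 315} = - \frac{7}{3} + \frac{1}{3} \cdot \frac{1}{315} = - \frac{7}{3} + \frac{1}{945} = - \frac{2204}{945}$)
$\frac{I{\left(-157 \right)} + Y{\left(159 \right)}}{-1646 + 34292} = \frac{-40 - \frac{2204}{945}}{-1646 + 34292} = - \frac{40004}{945 \cdot 32646} = \left(- \frac{40004}{945}\right) \frac{1}{32646} = - \frac{20002}{15425235}$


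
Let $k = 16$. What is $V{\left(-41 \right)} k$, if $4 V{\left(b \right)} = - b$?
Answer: $164$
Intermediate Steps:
$V{\left(b \right)} = - \frac{b}{4}$ ($V{\left(b \right)} = \frac{\left(-1\right) b}{4} = - \frac{b}{4}$)
$V{\left(-41 \right)} k = \left(- \frac{1}{4}\right) \left(-41\right) 16 = \frac{41}{4} \cdot 16 = 164$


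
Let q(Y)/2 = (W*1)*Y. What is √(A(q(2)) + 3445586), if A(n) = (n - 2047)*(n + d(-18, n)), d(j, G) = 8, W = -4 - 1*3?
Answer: 3*√387454 ≈ 1867.4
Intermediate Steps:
W = -7 (W = -4 - 3 = -7)
q(Y) = -14*Y (q(Y) = 2*((-7*1)*Y) = 2*(-7*Y) = -14*Y)
A(n) = (-2047 + n)*(8 + n) (A(n) = (n - 2047)*(n + 8) = (-2047 + n)*(8 + n))
√(A(q(2)) + 3445586) = √((-16376 + (-14*2)² - (-28546)*2) + 3445586) = √((-16376 + (-28)² - 2039*(-28)) + 3445586) = √((-16376 + 784 + 57092) + 3445586) = √(41500 + 3445586) = √3487086 = 3*√387454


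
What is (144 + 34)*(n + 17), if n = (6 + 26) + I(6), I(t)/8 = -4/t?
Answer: 23318/3 ≈ 7772.7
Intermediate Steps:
I(t) = -32/t (I(t) = 8*(-4/t) = -32/t)
n = 80/3 (n = (6 + 26) - 32/6 = 32 - 32*⅙ = 32 - 16/3 = 80/3 ≈ 26.667)
(144 + 34)*(n + 17) = (144 + 34)*(80/3 + 17) = 178*(131/3) = 23318/3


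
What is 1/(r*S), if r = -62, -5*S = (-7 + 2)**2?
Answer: 1/310 ≈ 0.0032258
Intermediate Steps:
S = -5 (S = -(-7 + 2)**2/5 = -1/5*(-5)**2 = -1/5*25 = -5)
1/(r*S) = 1/(-62*(-5)) = 1/310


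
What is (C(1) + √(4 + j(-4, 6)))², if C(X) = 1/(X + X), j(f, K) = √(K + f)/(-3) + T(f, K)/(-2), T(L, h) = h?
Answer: (3 + 2*√3*√(3 - √2))²/36 ≈ 1.5056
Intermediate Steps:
j(f, K) = -K/2 - √(K + f)/3 (j(f, K) = √(K + f)/(-3) + K/(-2) = √(K + f)*(-⅓) + K*(-½) = -√(K + f)/3 - K/2 = -K/2 - √(K + f)/3)
C(X) = 1/(2*X)
(C(1) + √(4 + j(-4, 6)))² = ((½)/1 + √(4 + (-½*6 - √(6 - 4)/3)))² = ((½)*1 + √(4 + (-3 - √2/3)))² = (½ + √(1 - √2/3))²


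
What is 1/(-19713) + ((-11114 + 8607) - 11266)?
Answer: -271507150/19713 ≈ -13773.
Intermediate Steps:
1/(-19713) + ((-11114 + 8607) - 11266) = -1/19713 + (-2507 - 11266) = -1/19713 - 13773 = -271507150/19713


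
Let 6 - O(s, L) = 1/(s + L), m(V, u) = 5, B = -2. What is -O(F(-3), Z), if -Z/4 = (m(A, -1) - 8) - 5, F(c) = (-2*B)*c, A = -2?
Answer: -119/20 ≈ -5.9500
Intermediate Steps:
F(c) = 4*c (F(c) = (-2*(-2))*c = 4*c)
Z = 32 (Z = -4*((5 - 8) - 5) = -4*(-3 - 5) = -4*(-8) = 32)
O(s, L) = 6 - 1/(L + s) (O(s, L) = 6 - 1/(s + L) = 6 - 1/(L + s))
-O(F(-3), Z) = -(-1 + 6*32 + 6*(4*(-3)))/(32 + 4*(-3)) = -(-1 + 192 + 6*(-12))/(32 - 12) = -(-1 + 192 - 72)/20 = -119/20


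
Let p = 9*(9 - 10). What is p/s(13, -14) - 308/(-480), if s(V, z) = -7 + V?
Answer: -103/120 ≈ -0.85833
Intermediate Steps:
p = -9 (p = 9*(-1) = -9)
p/s(13, -14) - 308/(-480) = -9/(-7 + 13) - 308/(-480) = -9/6 - 308*(-1/480) = -9*1/6 + 77/120 = -3/2 + 77/120 = -103/120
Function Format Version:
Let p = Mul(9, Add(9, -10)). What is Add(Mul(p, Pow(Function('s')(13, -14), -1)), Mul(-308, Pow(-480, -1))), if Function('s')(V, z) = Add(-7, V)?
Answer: Rational(-103, 120) ≈ -0.85833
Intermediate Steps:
p = -9 (p = Mul(9, -1) = -9)
Add(Mul(p, Pow(Function('s')(13, -14), -1)), Mul(-308, Pow(-480, -1))) = Add(Mul(-9, Pow(Add(-7, 13), -1)), Mul(-308, Pow(-480, -1))) = Add(Mul(-9, Pow(6, -1)), Mul(-308, Rational(-1, 480))) = Add(Mul(-9, Rational(1, 6)), Rational(77, 120)) = Add(Rational(-3, 2), Rational(77, 120)) = Rational(-103, 120)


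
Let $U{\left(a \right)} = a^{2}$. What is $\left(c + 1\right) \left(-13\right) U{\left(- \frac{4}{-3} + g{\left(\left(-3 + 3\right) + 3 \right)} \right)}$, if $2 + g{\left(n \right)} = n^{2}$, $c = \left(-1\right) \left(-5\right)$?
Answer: $- \frac{16250}{3} \approx -5416.7$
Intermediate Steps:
$c = 5$
$g{\left(n \right)} = -2 + n^{2}$
$\left(c + 1\right) \left(-13\right) U{\left(- \frac{4}{-3} + g{\left(\left(-3 + 3\right) + 3 \right)} \right)} = \left(5 + 1\right) \left(-13\right) \left(- \frac{4}{-3} - \left(2 - \left(\left(-3 + 3\right) + 3\right)^{2}\right)\right)^{2} = 6 \left(-13\right) \left(\left(-4\right) \left(- \frac{1}{3}\right) - \left(2 - \left(0 + 3\right)^{2}\right)\right)^{2} = - 78 \left(\frac{4}{3} - \left(2 - 3^{2}\right)\right)^{2} = - 78 \left(\frac{4}{3} + \left(-2 + 9\right)\right)^{2} = - 78 \left(\frac{4}{3} + 7\right)^{2} = - 78 \left(\frac{25}{3}\right)^{2} = \left(-78\right) \frac{625}{9} = - \frac{16250}{3}$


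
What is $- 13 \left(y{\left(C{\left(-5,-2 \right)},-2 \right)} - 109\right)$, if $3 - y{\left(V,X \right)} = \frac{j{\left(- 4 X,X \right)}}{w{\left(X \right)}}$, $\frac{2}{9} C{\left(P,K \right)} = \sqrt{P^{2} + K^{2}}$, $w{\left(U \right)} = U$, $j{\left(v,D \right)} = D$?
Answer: $1391$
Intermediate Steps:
$C{\left(P,K \right)} = \frac{9 \sqrt{K^{2} + P^{2}}}{2}$ ($C{\left(P,K \right)} = \frac{9 \sqrt{P^{2} + K^{2}}}{2} = \frac{9 \sqrt{K^{2} + P^{2}}}{2}$)
$y{\left(V,X \right)} = 2$ ($y{\left(V,X \right)} = 3 - \frac{X}{X} = 3 - 1 = 2$)
$- 13 \left(y{\left(C{\left(-5,-2 \right)},-2 \right)} - 109\right) = - 13 \left(2 - 109\right) = \left(-13\right) \left(-107\right) = 1391$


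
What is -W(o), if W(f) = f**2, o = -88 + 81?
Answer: -49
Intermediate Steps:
o = -7
-W(o) = -1*(-7)**2 = -1*49 = -49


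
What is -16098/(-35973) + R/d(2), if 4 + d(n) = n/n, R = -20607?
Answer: 82371545/11991 ≈ 6869.4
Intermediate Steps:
d(n) = -3 (d(n) = -4 + n/n = -4 + 1 = -3)
-16098/(-35973) + R/d(2) = -16098/(-35973) - 20607/(-3) = -16098*(-1/35973) - 20607*(-1/3) = 5366/11991 + 6869 = 82371545/11991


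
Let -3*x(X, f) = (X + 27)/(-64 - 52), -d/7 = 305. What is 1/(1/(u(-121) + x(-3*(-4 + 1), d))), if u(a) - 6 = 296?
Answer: 8761/29 ≈ 302.10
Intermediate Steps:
u(a) = 302 (u(a) = 6 + 296 = 302)
d = -2135 (d = -7*305 = -2135)
x(X, f) = 9/116 + X/348 (x(X, f) = -(X + 27)/(3*(-64 - 52)) = -(27 + X)/(3*(-116)) = -(27 + X)*(-1)/(3*116) = -(-27/116 - X/116)/3 = 9/116 + X/348)
1/(1/(u(-121) + x(-3*(-4 + 1), d))) = 1/(1/(302 + (9/116 + (-3*(-4 + 1))/348))) = 1/(1/(302 + (9/116 + (-3*(-3))/348))) = 1/(1/(302 + (9/116 + (1/348)*9))) = 1/(1/(302 + (9/116 + 3/116))) = 1/(1/(302 + 3/29)) = 1/(1/(8761/29)) = 1/(29/8761) = 8761/29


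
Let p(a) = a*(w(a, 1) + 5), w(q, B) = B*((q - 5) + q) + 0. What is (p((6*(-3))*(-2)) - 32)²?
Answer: 6553600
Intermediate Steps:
w(q, B) = B*(-5 + 2*q) (w(q, B) = B*((-5 + q) + q) + 0 = B*(-5 + 2*q) + 0 = B*(-5 + 2*q))
p(a) = 2*a² (p(a) = a*(1*(-5 + 2*a) + 5) = a*((-5 + 2*a) + 5) = a*(2*a) = 2*a²)
(p((6*(-3))*(-2)) - 32)² = (2*((6*(-3))*(-2))² - 32)² = (2*(-18*(-2))² - 32)² = (2*36² - 32)² = (2*1296 - 32)² = (2592 - 32)² = 2560² = 6553600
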